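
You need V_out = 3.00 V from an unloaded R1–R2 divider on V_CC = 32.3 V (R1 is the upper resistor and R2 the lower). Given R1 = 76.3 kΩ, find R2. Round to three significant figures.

R2 ≈ 7.81 kΩ

The divider ratio is R2/(R1+R2) = 3.00/32.3 = 0.09288.
R2 = R1 · 0.09288/(1 − 0.09288) = 7.812 kΩ.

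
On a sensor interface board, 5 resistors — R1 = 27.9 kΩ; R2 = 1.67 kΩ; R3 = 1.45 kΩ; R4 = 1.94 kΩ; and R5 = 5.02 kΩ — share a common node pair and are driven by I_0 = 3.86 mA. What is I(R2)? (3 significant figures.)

Total conductance ΣG = 1/27.9 + 1/1.67 + 1/1.45 + 1/1.94 + 1/5.02 = 2.039 (units of 1/kΩ).
R2 takes the fraction G_k/ΣG = 0.5988/2.039 = 0.2937, so I = 3.86 × 0.2937 = 1.134 mA.

I ≈ 1.13 mA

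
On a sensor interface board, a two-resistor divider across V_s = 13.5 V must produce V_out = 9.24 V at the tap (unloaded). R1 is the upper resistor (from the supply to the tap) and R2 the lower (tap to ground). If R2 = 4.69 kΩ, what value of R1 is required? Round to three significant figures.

R1 ≈ 2.16 kΩ

The divider ratio is R2/(R1+R2) = 9.24/13.5 = 0.6844.
Rearranging, R1 = R2·(1−k)/k = 4.69 × 0.4610 = 2.162 kΩ.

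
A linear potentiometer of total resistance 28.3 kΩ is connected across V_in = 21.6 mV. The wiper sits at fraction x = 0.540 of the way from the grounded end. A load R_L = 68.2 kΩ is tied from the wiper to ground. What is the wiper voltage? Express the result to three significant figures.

The pot divides into 13.02 kΩ above the wiper and 15.28 kΩ below.
(x·R_p) ‖ R_L = 12.48 kΩ.
V_out = 21.6 × 12.48/(13.02 + 12.48) = 10.57 mV.

V_out ≈ 10.6 mV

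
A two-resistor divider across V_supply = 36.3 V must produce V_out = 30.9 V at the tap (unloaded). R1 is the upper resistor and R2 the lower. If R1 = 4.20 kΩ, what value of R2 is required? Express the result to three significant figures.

R2 ≈ 24.0 kΩ

The divider ratio is R2/(R1+R2) = 30.9/36.3 = 0.8512.
So R2 = R1 · V_out/(V_supply − V_out) = 4.20 × 30.9/(36.3 − 30.9) = 4.20 × 5.722 = 24.03 kΩ.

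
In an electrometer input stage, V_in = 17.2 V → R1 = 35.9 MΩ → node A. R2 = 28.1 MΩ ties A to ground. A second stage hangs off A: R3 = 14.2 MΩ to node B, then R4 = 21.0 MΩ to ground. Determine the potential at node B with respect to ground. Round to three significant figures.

The second stage (R3 + R4 = 35.20 MΩ) loads node A in parallel with R2.
Effective lower resistance at A: R2 ‖ 35.20 = 15.63 MΩ.
V_A = 17.2 × 15.63/(35.9 + 15.63) = 5.216 V.
V_B = V_A × 0.5966 = 3.112 V.

V_B ≈ 3.11 V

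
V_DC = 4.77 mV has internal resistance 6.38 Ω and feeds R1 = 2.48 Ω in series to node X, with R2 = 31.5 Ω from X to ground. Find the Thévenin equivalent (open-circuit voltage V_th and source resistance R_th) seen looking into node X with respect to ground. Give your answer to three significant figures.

R1' = 6.38 + 2.48 = 8.860 Ω (source resistance + R1).
With X open, the divider is unloaded: V_th = 4.77 × 31.5/40.36 = 3.723 mV.
With V_DC suppressed (replaced by a short), R_th = R1' ‖ R2 = (8.860 × 31.5)/(8.860 + 31.5) = 6.915 Ω.

V_th ≈ 3.72 mV, R_th ≈ 6.92 Ω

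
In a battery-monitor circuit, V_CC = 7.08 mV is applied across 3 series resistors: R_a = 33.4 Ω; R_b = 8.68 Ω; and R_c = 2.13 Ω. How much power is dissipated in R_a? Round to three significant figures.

P ≈ 0.857 µW

Series current I = V_CC/ΣR = 7.08/44.21 = 0.1601 mA.
P(R_a) = I²·R_a = (0.1601)² × 33.4 = 0.8566 µW.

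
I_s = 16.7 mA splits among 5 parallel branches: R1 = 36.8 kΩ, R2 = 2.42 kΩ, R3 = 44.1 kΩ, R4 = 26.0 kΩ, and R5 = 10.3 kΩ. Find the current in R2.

I ≈ 11.5 mA

Total conductance ΣG = 1/36.8 + 1/2.42 + 1/44.1 + 1/26.0 + 1/10.3 = 0.5986 (units of 1/kΩ).
Current divider: I(R2) = I_s · G_k/ΣG = 16.7 × (0.4132/0.5986) = 16.7 × 0.6903 = 11.53 mA.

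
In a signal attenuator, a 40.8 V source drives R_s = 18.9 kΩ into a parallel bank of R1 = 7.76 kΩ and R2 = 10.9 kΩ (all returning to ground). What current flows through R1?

Combine the parallel branches: R_p = (1/7.76 + 1/10.9)⁻¹ = 4.533 kΩ.
Node voltage V_A = V_CC · R_p/(R_s + R_p) = 40.8 × 0.1934 = 7.892 V.
Branch current I = V_A/R1 = 7.892/7.76 = 1.017 mA.

I ≈ 1.02 mA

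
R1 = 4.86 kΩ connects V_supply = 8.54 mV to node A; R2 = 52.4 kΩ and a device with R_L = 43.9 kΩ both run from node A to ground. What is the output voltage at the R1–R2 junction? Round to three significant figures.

The load sits in parallel with R2, giving an effective lower resistance R2' = R2·R_L/(R2+R_L) = 23.89 kΩ.
Now apply the divider: V_out = 8.54 × 0.8309 = 7.096 mV.
(Unloaded it would be 7.82 mV; the load pulls it down.)

V_out ≈ 7.10 mV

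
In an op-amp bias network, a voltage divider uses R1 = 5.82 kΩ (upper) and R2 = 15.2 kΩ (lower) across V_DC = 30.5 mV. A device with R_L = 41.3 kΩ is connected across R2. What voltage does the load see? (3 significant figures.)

The load sits in parallel with R2, giving an effective lower resistance R2' = R2·R_L/(R2+R_L) = 11.11 kΩ.
Then V_out = V_DC · R2'/(R1 + R2') = 30.5 × 11.11/16.93 = 20.02 mV.

V_out ≈ 20.0 mV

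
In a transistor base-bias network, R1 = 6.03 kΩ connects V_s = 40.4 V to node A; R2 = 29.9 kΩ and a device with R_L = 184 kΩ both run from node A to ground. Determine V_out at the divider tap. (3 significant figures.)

R2 ‖ R_L = (29.9 × 184)/(29.9 + 184) = 25.72 kΩ.
Now apply the divider: V_out = 40.4 × 0.8101 = 32.73 V.
(Unloaded it would be 33.6 V; the load pulls it down.)

V_out ≈ 32.7 V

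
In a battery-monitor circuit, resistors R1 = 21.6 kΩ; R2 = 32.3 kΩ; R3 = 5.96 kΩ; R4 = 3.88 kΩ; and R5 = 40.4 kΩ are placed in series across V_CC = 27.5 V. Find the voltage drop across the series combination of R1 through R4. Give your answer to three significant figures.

V ≈ 16.8 V

Series total: ΣR = 21.6 + 32.3 + 5.96 + 3.88 + 40.4 = 104.1 kΩ.
R_{R1..R4} = 21.6 + 32.3 + 5.96 + 3.88 = 63.74 kΩ.
By the voltage-divider rule, V = 27.5 × 63.74/104.1 = 16.83 V.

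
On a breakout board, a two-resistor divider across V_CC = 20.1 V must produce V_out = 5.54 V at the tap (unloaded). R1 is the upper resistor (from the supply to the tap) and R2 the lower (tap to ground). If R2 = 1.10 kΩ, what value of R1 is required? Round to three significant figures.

The divider ratio is R2/(R1+R2) = 5.54/20.1 = 0.2756.
So R1 = R2 · (V_CC/V_out − 1) = 1.10 × (20.1/5.54 − 1) = 1.10 × 2.628 = 2.891 kΩ.

R1 ≈ 2.89 kΩ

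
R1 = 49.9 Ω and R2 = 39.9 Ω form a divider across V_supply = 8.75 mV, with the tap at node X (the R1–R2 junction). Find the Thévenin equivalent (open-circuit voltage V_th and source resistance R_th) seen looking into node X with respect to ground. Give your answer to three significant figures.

V_th ≈ 3.89 mV, R_th ≈ 22.2 Ω

With X open, the divider is unloaded: V_th = 8.75 × 39.9/89.80 = 3.888 mV.
With V_supply suppressed (replaced by a short), R_th = R1 ‖ R2 = (49.90 × 39.9)/(49.90 + 39.9) = 22.17 Ω.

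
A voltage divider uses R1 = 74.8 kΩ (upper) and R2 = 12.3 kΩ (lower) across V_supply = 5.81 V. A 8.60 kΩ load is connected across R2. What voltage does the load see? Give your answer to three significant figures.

V_out ≈ 0.368 V

R2 ‖ R_L = (12.3 × 8.60)/(12.3 + 8.60) = 5.061 kΩ.
Voltage divider with the loaded lower leg: V_out = 5.81 × 5.061/(74.8 + 5.061) = 5.81 × 0.06338 = 0.3682 V.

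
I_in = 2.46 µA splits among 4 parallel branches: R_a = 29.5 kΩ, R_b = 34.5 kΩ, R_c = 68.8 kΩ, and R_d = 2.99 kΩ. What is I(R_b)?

I ≈ 0.173 µA

ΣG = 1/29.5 + 1/34.5 + 1/68.8 + 1/2.99 = 0.4119.
R_b takes the fraction G_k/ΣG = 0.02899/0.4119 = 0.07038, so I = 2.46 × 0.07038 = 0.1731 µA.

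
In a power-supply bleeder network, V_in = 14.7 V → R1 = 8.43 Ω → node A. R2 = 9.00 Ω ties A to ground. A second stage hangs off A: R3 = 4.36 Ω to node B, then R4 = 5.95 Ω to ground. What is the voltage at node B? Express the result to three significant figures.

V_B ≈ 3.08 V

Looking into the second stage from A: R3 + R4 = 10.31 Ω appears in parallel with R2.
R2 ‖ (R3+R4) = 4.805 Ω.
V_A = 14.7 × 4.805/(8.43 + 4.805) = 5.337 V.
V_B = V_A × 0.5771 = 3.080 V.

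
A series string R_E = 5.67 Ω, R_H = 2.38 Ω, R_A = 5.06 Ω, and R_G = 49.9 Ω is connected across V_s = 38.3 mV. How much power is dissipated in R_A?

P ≈ 1.87 µW

The common current is I = 38.3/63.01 = 0.6078 mA.
V(R_A) = I·R = 3.076 mV; P = V·I = 3.076 × 0.6078 = 1.870 µW.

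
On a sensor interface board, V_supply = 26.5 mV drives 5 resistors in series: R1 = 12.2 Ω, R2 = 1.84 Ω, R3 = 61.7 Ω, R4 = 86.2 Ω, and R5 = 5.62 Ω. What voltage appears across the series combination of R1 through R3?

Series total: ΣR = 12.2 + 1.84 + 61.7 + 86.2 + 5.62 = 167.6 Ω.
R_{R1..R3} = 12.2 + 1.84 + 61.7 = 75.74 Ω.
V = V_supply · R/ΣR = 26.5 × 0.4520 = 11.98 mV.

V ≈ 12.0 mV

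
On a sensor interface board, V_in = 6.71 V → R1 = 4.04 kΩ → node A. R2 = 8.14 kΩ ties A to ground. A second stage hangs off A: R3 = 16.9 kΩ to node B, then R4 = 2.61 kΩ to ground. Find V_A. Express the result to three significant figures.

The second stage (R3 + R4 = 19.51 kΩ) loads node A in parallel with R2.
Effective lower resistance at A: R2 ‖ 19.51 = 5.744 kΩ.
So V_A = 6.71 × 0.5871 = 3.939 V.

V_A ≈ 3.94 V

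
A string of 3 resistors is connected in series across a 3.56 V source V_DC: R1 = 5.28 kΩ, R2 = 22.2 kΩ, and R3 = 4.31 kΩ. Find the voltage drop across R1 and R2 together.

V ≈ 3.08 V

Series total: ΣR = 5.28 + 22.2 + 4.31 = 31.79 kΩ.
R_{R1..R2} = 5.28 + 22.2 = 27.48 kΩ.
By the voltage-divider rule, V = 3.56 × 27.48/31.79 = 3.077 V.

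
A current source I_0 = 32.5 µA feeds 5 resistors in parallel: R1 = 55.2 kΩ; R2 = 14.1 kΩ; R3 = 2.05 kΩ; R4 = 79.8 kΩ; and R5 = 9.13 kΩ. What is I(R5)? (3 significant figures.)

Total conductance ΣG = 1/55.2 + 1/14.1 + 1/2.05 + 1/79.8 + 1/9.13 = 0.6989 (units of 1/kΩ).
R5 takes the fraction G_k/ΣG = 0.1095/0.6989 = 0.1567, so I = 32.5 × 0.1567 = 5.093 µA.

I ≈ 5.09 µA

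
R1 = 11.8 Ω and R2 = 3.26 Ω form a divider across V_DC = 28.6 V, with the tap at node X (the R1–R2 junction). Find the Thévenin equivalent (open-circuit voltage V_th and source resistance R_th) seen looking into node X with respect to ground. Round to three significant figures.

Open-circuit (no load on X): V_th = V_DC · R2/(R1 + R2) = 28.6 × 3.26/(11.80 + 3.26) = 6.191 V.
With V_DC suppressed (replaced by a short), R_th = R1 ‖ R2 = (11.80 × 3.26)/(11.80 + 3.26) = 2.554 Ω.

V_th ≈ 6.19 V, R_th ≈ 2.55 Ω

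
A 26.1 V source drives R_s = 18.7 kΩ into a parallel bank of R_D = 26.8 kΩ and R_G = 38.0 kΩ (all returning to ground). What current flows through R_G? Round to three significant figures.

I ≈ 0.314 mA

Parallel bank: R_p = 1/(1/26.8 + 1/38.0) = 15.72 kΩ.
V_A by voltage divider: V_A = 26.1 × 15.72/(18.7 + 15.72) = 11.92 V.
I(R_G) = V_A / R_G = 11.92/38.0 = 0.3136 mA.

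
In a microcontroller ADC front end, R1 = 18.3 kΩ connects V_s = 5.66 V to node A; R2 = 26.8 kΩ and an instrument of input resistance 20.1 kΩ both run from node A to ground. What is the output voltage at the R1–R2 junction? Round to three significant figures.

First combine the lower leg with the load: R2 ‖ R_L = 11.49 kΩ.
Voltage divider with the loaded lower leg: V_out = 5.66 × 11.49/(18.3 + 11.49) = 5.66 × 0.3856 = 2.183 V.
(Unloaded it would be 3.36 V; the load pulls it down.)

V_out ≈ 2.18 V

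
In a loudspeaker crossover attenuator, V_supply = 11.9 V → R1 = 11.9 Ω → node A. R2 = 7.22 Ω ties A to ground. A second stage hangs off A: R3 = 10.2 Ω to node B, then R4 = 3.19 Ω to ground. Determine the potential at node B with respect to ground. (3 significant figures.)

V_B ≈ 0.802 V

Looking into the second stage from A: R3 + R4 = 13.39 Ω appears in parallel with R2.
R2 ‖ (R3+R4) = 4.691 Ω.
V_A = 11.9 × 4.691/(11.9 + 4.691) = 3.365 V.
V_B = V_A × 0.2382 = 0.8016 V.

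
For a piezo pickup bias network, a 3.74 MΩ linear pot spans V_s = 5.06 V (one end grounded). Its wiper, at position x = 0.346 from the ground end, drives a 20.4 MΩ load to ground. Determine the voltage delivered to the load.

Split the track: R_lower = x·R_p = 1.294 MΩ, R_upper = (1−x)·R_p = 2.446 MΩ.
Lower segment in parallel with the load: 1.294 ‖ 20.4 = 1.217 MΩ.
Loaded-divider output: V_out = 5.06 × 0.3322 = 1.681 V.
(Unloaded: V_out = x·V_s = 1.75 V.)

V_out ≈ 1.68 V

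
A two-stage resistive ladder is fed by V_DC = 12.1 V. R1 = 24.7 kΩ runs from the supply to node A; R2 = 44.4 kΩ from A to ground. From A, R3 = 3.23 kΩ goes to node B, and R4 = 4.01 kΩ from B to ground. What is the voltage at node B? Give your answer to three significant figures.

V_B ≈ 1.35 V

Looking into the second stage from A: R3 + R4 = 7.240 kΩ appears in parallel with R2.
Effective lower resistance at A: R2 ‖ 7.240 = 6.225 kΩ.
First divider: V_A = V_DC · 6.225/(24.7 + 6.225) = 2.436 V.
V_B = V_A × 0.5539 = 1.349 V.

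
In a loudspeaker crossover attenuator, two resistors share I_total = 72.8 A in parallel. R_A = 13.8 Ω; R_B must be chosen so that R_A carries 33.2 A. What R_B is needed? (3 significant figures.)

R_B ≈ 11.6 Ω

The fraction through R_A equals R_B/(R_A+R_B).
33.2/72.8 = R_B/(R_A + R_B) → R_B = R_A · (0.4560)/(1 − 0.4560) = 13.8 × 0.8384 = 11.57 Ω.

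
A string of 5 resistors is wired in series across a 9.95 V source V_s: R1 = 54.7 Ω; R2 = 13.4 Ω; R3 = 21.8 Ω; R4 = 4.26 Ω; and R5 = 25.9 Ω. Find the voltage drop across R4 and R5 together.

V ≈ 2.50 V

Total series resistance ΣR = 54.7 + 13.4 + 21.8 + 4.26 + 25.9 = 120.1 Ω.
R_{R4..R5} = 4.26 + 25.9 = 30.16 Ω.
Voltage divider: V = V_s · (30.16 / 120.1) = 9.95 × 0.2512 = 2.500 V.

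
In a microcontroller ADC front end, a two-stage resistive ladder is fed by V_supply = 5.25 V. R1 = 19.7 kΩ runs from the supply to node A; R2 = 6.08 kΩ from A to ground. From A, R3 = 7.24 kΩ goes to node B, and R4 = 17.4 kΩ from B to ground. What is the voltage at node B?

Node A sees R2 in parallel with the series input of stage 2, R3 + R4 = 24.64 kΩ.
Effective lower resistance at A: R2 ‖ 24.64 = 4.877 kΩ.
So V_A = 5.25 × 0.1984 = 1.042 V.
Then the unloaded second divider: V_B = V_A × R4/(R3+R4) = 1.042 × 0.7062 = 0.7356 V.

V_B ≈ 0.736 V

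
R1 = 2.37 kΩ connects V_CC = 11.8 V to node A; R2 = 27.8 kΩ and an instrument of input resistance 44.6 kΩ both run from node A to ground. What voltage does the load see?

The load sits in parallel with R2, giving an effective lower resistance R2' = R2·R_L/(R2+R_L) = 17.13 kΩ.
Voltage divider with the loaded lower leg: V_out = 11.8 × 17.13/(2.37 + 17.13) = 11.8 × 0.8784 = 10.37 V.

V_out ≈ 10.4 V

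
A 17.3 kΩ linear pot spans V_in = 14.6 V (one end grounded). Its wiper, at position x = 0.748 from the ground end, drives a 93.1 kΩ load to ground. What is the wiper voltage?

Lower segment x·R_p = 12.94 kΩ; upper segment (1−x)·R_p = 4.360 kΩ.
R_L loads the lower segment: effective lower R = 11.36 kΩ.
Loaded-divider output: V_out = 14.6 × 0.7227 = 10.55 V.

V_out ≈ 10.6 V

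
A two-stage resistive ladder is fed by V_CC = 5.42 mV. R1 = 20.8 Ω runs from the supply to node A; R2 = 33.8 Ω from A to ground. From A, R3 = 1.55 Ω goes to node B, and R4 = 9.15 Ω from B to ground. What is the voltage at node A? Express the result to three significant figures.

V_A ≈ 1.52 mV

Looking into the second stage from A: R3 + R4 = 10.70 Ω appears in parallel with R2.
R2 ‖ (R3+R4) = 8.127 Ω.
So V_A = 5.42 × 0.2810 = 1.523 mV.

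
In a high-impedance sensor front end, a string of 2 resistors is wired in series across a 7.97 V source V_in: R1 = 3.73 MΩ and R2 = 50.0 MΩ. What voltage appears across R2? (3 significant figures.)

Total series resistance ΣR = 3.73 + 50.0 = 53.73 MΩ.
V = V_in · R/ΣR = 7.97 × 0.9306 = 7.417 V.

V ≈ 7.42 V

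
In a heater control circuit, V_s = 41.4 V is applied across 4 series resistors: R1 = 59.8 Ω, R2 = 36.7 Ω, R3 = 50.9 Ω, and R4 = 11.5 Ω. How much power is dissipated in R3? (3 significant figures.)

P ≈ 3.46 W

Series current I = V_s/ΣR = 41.4/158.9 = 0.2605 A.
V(R3) = I·R = 13.26 V; P = V·I = 13.26 × 0.2605 = 3.455 W.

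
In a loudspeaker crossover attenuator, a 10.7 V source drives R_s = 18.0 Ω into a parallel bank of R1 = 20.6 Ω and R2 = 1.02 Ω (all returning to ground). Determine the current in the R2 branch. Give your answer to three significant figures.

Combine the parallel branches: R_p = (1/20.6 + 1/1.02)⁻¹ = 0.9719 Ω.
V_A = 10.7 × 0.9719/18.97 = 0.5481 V.
Branch current I = V_A/R2 = 0.5481/1.02 = 0.5374 A.

I ≈ 0.537 A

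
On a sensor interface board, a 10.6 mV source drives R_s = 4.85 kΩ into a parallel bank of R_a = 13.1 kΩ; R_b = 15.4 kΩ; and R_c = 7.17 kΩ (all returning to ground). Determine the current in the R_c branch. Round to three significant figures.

I ≈ 0.626 µA

Combine the parallel branches: R_p = (1/13.1 + 1/15.4 + 1/7.17)⁻¹ = 3.562 kΩ.
Node voltage V_A = V_CC · R_p/(R_s + R_p) = 10.6 × 0.4234 = 4.488 mV.
I(R_c) = V_A / R_c = 4.488/7.17 = 0.6260 µA.
(Equivalently: I_total = 1.260 µA, then current-divider fraction G_k/ΣG = 0.4968.)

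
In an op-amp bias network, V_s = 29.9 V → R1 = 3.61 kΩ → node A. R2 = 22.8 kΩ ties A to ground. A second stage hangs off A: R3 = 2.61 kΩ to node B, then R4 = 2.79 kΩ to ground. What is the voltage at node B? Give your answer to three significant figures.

V_B ≈ 8.46 V

Looking into the second stage from A: R3 + R4 = 5.400 kΩ appears in parallel with R2.
Effective lower resistance at A: R2 ‖ 5.400 = 4.366 kΩ.
First divider: V_A = V_s · 4.366/(3.61 + 4.366) = 16.37 V.
V_B = V_A × 0.5167 = 8.456 V.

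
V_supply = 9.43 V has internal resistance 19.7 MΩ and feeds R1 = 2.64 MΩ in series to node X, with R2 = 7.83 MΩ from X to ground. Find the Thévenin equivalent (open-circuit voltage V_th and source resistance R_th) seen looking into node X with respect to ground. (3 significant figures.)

R1' = 19.7 + 2.64 = 22.34 MΩ (source resistance + R1).
With X open, the divider is unloaded: V_th = 9.43 × 7.83/30.17 = 2.447 V.
Looking into X with the source shorted: R_th = R1'·R2/(R1'+R2) = 22.34 × 7.83/30.17 = 5.798 MΩ.

V_th ≈ 2.45 V, R_th ≈ 5.80 MΩ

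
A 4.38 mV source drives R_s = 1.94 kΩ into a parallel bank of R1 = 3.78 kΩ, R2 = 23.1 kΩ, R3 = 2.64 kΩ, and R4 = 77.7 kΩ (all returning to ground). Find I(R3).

I ≈ 0.704 µA

Equivalent of the parallel group: R_p = 1.430 kΩ.
V_A = 4.38 × 1.430/3.370 = 1.858 mV.
Branch current I = V_A/R3 = 1.858/2.64 = 0.7039 µA.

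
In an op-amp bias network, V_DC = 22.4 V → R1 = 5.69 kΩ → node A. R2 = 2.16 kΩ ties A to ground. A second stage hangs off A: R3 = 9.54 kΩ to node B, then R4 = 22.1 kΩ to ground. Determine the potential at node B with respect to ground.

V_B ≈ 4.10 V

Looking into the second stage from A: R3 + R4 = 31.64 kΩ appears in parallel with R2.
R2 ‖ (R3+R4) = 2.022 kΩ.
So V_A = 22.4 × 0.2622 = 5.873 V.
Stage 2 is unloaded, so V_B = V_A · R4/(R3+R4) = 5.873 × 22.1/31.64 = 4.102 V.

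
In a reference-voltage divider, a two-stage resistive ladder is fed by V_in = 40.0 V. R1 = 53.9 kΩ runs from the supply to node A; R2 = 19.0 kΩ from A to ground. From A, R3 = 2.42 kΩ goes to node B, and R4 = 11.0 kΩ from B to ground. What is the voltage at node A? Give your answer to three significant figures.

V_A ≈ 5.09 V

The second stage (R3 + R4 = 13.42 kΩ) loads node A in parallel with R2.
Effective lower resistance at A: R2 ‖ 13.42 = 7.865 kΩ.
First divider: V_A = V_in · 7.865/(53.9 + 7.865) = 5.093 V.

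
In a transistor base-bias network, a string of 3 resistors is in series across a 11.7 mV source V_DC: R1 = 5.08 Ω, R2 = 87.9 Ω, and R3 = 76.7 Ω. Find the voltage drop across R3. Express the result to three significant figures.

Total series resistance ΣR = 5.08 + 87.9 + 76.7 = 169.7 Ω.
By the voltage-divider rule, V = 11.7 × 76.70/169.7 = 5.289 mV.

V ≈ 5.29 mV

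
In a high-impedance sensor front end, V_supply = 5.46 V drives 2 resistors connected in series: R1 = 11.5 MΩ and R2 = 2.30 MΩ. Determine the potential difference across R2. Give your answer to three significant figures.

V ≈ 0.910 V

Series total: ΣR = 11.5 + 2.30 = 13.80 MΩ.
V = V_supply · R/ΣR = 5.46 × 0.1667 = 0.9100 V.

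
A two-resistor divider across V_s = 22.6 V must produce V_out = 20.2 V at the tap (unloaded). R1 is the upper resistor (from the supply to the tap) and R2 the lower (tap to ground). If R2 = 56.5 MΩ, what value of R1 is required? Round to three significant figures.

Required fraction k = V_out/V_s = 0.8938.
Rearranging, R1 = R2·(1−k)/k = 56.5 × 0.1188 = 6.713 MΩ.

R1 ≈ 6.71 MΩ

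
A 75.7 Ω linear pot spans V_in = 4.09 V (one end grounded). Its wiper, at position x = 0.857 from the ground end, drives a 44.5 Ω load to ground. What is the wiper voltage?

Split the track: R_lower = x·R_p = 64.87 Ω, R_upper = (1−x)·R_p = 10.83 Ω.
Lower segment in parallel with the load: 64.87 ‖ 44.5 = 26.39 Ω.
V_out = 4.09 × 26.39/(10.83 + 26.39) = 2.900 V.

V_out ≈ 2.90 V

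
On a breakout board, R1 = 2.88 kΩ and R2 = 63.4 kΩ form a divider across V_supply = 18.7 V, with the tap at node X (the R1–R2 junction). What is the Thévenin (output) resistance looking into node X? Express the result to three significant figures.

Looking into X with the source shorted: R_th = R1·R2/(R1+R2) = 2.880 × 63.4/66.28 = 2.755 kΩ.

R_th ≈ 2.75 kΩ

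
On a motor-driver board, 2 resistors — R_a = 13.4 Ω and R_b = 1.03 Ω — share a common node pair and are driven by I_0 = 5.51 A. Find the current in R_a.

With just two branches, the current splits inversely with resistance.
So I = 5.51 × 1.03/14.43 = 0.3933 A.

I ≈ 0.393 A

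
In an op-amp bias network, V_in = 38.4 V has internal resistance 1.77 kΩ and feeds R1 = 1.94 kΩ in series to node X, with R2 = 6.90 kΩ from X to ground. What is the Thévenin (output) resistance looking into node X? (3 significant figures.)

R1' = 1.77 + 1.94 = 3.710 kΩ (source resistance + R1).
Looking into X with the source shorted: R_th = R1'·R2/(R1'+R2) = 3.710 × 6.90/10.61 = 2.413 kΩ.

R_th ≈ 2.41 kΩ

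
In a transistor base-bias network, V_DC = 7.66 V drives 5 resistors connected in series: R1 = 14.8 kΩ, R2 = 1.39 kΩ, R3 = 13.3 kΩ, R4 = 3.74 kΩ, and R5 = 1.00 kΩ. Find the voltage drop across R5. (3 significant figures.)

ΣR = 14.8 + 1.39 + 13.3 + 3.74 + 1.00 = 34.23 kΩ.
V = V_DC · R/ΣR = 7.66 × 0.02921 = 0.2238 V.

V ≈ 0.224 V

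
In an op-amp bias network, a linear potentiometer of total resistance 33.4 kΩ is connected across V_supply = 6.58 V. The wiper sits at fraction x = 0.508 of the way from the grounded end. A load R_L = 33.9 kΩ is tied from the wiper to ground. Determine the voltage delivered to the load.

V_out ≈ 2.68 V

The pot divides into 16.43 kΩ above the wiper and 16.97 kΩ below.
(x·R_p) ‖ R_L = 11.31 kΩ.
Loaded-divider output: V_out = 6.58 × 0.4076 = 2.682 V.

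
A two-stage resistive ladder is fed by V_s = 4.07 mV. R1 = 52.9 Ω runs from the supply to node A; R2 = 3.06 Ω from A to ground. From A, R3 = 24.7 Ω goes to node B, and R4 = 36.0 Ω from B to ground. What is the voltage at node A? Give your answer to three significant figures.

Looking into the second stage from A: R3 + R4 = 60.70 Ω appears in parallel with R2.
R2 ‖ (R3+R4) = 2.913 Ω.
First divider: V_A = V_s · 2.913/(52.9 + 2.913) = 0.2124 mV.

V_A ≈ 0.212 mV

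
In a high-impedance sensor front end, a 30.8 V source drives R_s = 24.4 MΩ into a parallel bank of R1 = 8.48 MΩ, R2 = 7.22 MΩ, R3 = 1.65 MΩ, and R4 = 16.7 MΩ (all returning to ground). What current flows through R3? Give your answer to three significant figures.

Parallel bank: R_p = 1/(1/8.48 + 1/7.22 + 1/1.65 + 1/16.7) = 1.084 MΩ.
V_A by voltage divider: V_A = 30.8 × 1.084/(24.4 + 1.084) = 1.310 V.
I(R3) = V_A / R3 = 1.310/1.65 = 0.7941 µA.

I ≈ 0.794 µA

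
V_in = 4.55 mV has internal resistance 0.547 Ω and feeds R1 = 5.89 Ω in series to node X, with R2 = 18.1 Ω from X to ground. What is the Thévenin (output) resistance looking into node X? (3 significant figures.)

R1' = 0.547 + 5.89 = 6.437 Ω (source resistance + R1).
Looking into X with the source shorted: R_th = R1'·R2/(R1'+R2) = 6.437 × 18.1/24.54 = 4.748 Ω.

R_th ≈ 4.75 Ω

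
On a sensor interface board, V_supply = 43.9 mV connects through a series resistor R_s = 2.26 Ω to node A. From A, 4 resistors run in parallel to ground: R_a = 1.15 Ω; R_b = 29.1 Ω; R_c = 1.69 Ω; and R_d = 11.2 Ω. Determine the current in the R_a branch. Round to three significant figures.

Equivalent of the parallel group: R_p = 0.6309 Ω.
V_A = 43.9 × 0.6309/2.891 = 9.581 mV.
I(R_a) = V_A / R_a = 9.581/1.15 = 8.331 mA.

I ≈ 8.33 mA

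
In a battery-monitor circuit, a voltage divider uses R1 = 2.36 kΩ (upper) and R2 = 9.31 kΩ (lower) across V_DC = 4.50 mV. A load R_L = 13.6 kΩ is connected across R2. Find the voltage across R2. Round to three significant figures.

V_out ≈ 3.15 mV

The load sits in parallel with R2, giving an effective lower resistance R2' = R2·R_L/(R2+R_L) = 5.527 kΩ.
Then V_out = V_DC · R2'/(R1 + R2') = 4.50 × 5.527/7.887 = 3.153 mV.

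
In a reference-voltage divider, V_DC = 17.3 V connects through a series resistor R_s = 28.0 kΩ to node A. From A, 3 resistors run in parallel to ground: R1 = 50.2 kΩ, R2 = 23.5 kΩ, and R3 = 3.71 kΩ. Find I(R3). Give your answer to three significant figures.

Parallel bank: R_p = 1/(1/50.2 + 1/23.5 + 1/3.71) = 3.012 kΩ.
V_A by voltage divider: V_A = 17.3 × 3.012/(28.0 + 3.012) = 1.680 V.
Branch current I = V_A/R3 = 1.680/3.71 = 0.4529 mA.
(Check via current divider: I_total = 0.5579 mA; share G_k/ΣG = 0.8118 → same result.)

I ≈ 0.453 mA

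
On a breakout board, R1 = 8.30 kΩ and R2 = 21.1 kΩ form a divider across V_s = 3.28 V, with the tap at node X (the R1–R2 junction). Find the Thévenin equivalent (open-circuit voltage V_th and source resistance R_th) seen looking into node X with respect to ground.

V_th ≈ 2.35 V, R_th ≈ 5.96 kΩ

With X open, the divider is unloaded: V_th = 3.28 × 21.1/29.40 = 2.354 V.
With V_s suppressed (replaced by a short), R_th = R1 ‖ R2 = (8.300 × 21.1)/(8.300 + 21.1) = 5.957 kΩ.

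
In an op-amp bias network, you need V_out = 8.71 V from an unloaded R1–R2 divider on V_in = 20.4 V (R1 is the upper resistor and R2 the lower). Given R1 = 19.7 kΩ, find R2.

R2 ≈ 14.7 kΩ

Required fraction k = V_out/V_in = 0.4270.
R2 = R1 · 0.4270/(1 − 0.4270) = 14.68 kΩ.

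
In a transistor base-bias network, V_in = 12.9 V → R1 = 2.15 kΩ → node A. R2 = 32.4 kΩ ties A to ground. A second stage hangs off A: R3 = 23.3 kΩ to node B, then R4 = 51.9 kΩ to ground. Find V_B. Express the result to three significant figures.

V_B ≈ 8.13 V

Looking into the second stage from A: R3 + R4 = 75.20 kΩ appears in parallel with R2.
R2 ‖ (R3+R4) = 22.64 kΩ.
V_A = 12.9 × 22.64/(2.15 + 22.64) = 11.78 V.
V_B = V_A × 0.6902 = 8.131 V.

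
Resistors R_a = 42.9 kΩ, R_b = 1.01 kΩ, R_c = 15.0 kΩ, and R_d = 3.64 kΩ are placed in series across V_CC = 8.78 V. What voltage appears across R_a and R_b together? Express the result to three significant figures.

ΣR = 42.9 + 1.01 + 15.0 + 3.64 = 62.55 kΩ.
R_{R_a..R_b} = 42.9 + 1.01 = 43.91 kΩ.
V = V_CC · R/ΣR = 8.78 × 0.7020 = 6.164 V.

V ≈ 6.16 V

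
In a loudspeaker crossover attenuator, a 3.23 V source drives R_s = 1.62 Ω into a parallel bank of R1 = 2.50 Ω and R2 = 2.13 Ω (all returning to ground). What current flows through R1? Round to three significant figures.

Equivalent of the parallel group: R_p = 1.150 Ω.
V_A = 3.23 × 1.150/2.770 = 1.341 V.
Branch current I = V_A/R1 = 1.341/2.50 = 0.5364 A.
(Check via current divider: I_total = 1.166 A; share G_k/ΣG = 0.4600 → same result.)

I ≈ 0.536 A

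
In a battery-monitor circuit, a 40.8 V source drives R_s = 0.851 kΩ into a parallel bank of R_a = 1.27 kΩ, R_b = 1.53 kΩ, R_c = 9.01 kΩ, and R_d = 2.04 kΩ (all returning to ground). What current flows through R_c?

Combine the parallel branches: R_p = (1/1.27 + 1/1.53 + 1/9.01 + 1/2.04)⁻¹ = 0.4897 kΩ.
V_A = 40.8 × 0.4897/1.341 = 14.90 V.
I(R_c) = V_A / R_c = 14.90/9.01 = 1.654 mA.
(Check via current divider: I_total = 30.43 mA; share G_k/ΣG = 0.05435 → same result.)

I ≈ 1.65 mA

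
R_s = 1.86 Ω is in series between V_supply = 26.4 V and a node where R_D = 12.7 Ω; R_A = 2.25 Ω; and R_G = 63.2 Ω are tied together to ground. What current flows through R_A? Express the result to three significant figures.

Equivalent of the parallel group: R_p = 1.855 Ω.
V_A by voltage divider: V_A = 26.4 × 1.855/(1.86 + 1.855) = 13.18 V.
I(R_A) = V_A / R_A = 13.18/2.25 = 5.859 A.

I ≈ 5.86 A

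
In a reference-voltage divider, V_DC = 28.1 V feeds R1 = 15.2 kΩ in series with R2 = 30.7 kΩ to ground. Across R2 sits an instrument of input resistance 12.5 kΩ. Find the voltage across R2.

First combine the lower leg with the load: R2 ‖ R_L = 8.883 kΩ.
Voltage divider with the loaded lower leg: V_out = 28.1 × 8.883/(15.2 + 8.883) = 28.1 × 0.3689 = 10.36 V.

V_out ≈ 10.4 V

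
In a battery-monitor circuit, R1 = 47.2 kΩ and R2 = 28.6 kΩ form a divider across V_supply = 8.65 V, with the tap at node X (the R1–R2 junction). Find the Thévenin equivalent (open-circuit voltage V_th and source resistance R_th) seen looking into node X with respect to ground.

V_th ≈ 3.26 V, R_th ≈ 17.8 kΩ

Open-circuit (no load on X): V_th = V_supply · R2/(R1 + R2) = 8.65 × 28.6/(47.20 + 28.6) = 3.264 V.
With V_supply suppressed (replaced by a short), R_th = R1 ‖ R2 = (47.20 × 28.6)/(47.20 + 28.6) = 17.81 kΩ.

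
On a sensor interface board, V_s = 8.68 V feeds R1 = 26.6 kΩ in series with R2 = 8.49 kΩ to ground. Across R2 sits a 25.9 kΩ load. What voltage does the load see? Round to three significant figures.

V_out ≈ 1.68 V

First combine the lower leg with the load: R2 ‖ R_L = 6.394 kΩ.
Voltage divider with the loaded lower leg: V_out = 8.68 × 6.394/(26.6 + 6.394) = 8.68 × 0.1938 = 1.682 V.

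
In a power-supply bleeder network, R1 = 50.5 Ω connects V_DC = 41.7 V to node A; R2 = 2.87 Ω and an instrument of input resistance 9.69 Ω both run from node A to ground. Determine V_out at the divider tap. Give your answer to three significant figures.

V_out ≈ 1.75 V

R2 ‖ R_L = (2.87 × 9.69)/(2.87 + 9.69) = 2.214 Ω.
Then V_out = V_DC · R2'/(R1 + R2') = 41.7 × 2.214/52.71 = 1.752 V.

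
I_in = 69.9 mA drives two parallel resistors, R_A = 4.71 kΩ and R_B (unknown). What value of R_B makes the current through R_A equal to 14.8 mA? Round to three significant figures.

In a two-way split, I_A/I_in = R_B/(R_A + R_B).
14.8/69.9 = R_B/(R_A + R_B) → R_B = R_A · (0.2117)/(1 − 0.2117) = 4.71 × 0.2686 = 1.265 kΩ.

R_B ≈ 1.27 kΩ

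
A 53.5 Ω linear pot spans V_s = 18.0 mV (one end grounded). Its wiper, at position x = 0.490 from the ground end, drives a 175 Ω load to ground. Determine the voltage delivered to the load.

Split the track: R_lower = x·R_p = 26.21 Ω, R_upper = (1−x)·R_p = 27.29 Ω.
R_L loads the lower segment: effective lower R = 22.80 Ω.
Then V_out = V_s · 22.80/(27.29 + 22.80) = 8.194 mV.

V_out ≈ 8.19 mV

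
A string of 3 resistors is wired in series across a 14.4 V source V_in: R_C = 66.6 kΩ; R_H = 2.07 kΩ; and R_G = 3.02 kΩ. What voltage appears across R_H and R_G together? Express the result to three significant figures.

V ≈ 1.02 V

Series total: ΣR = 66.6 + 2.07 + 3.02 = 71.69 kΩ.
R_{R_H..R_G} = 2.07 + 3.02 = 5.090 kΩ.
By the voltage-divider rule, V = 14.4 × 5.090/71.69 = 1.022 V.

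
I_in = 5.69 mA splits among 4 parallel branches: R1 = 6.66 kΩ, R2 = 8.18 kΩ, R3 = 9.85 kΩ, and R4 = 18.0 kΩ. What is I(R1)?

Total conductance ΣG = 1/6.66 + 1/8.18 + 1/9.85 + 1/18.0 = 0.4295 (units of 1/kΩ).
R1 takes the fraction G_k/ΣG = 0.1502/0.4295 = 0.3496, so I = 5.69 × 0.3496 = 1.989 mA.

I ≈ 1.99 mA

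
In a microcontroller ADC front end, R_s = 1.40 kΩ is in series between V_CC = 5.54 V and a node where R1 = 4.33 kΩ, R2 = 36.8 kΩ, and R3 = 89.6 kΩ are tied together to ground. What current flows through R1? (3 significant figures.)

I ≈ 0.929 mA

Combine the parallel branches: R_p = (1/4.33 + 1/36.8 + 1/89.6)⁻¹ = 3.714 kΩ.
V_A by voltage divider: V_A = 5.54 × 3.714/(1.40 + 3.714) = 4.023 V.
Branch current I = V_A/R1 = 4.023/4.33 = 0.9292 mA.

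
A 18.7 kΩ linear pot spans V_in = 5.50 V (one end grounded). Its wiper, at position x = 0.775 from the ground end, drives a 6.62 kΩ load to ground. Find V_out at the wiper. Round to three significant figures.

V_out ≈ 2.86 V

Split the track: R_lower = x·R_p = 14.49 kΩ, R_upper = (1−x)·R_p = 4.207 kΩ.
(x·R_p) ‖ R_L = 4.544 kΩ.
Then V_out = V_in · 4.544/(4.207 + 4.544) = 2.856 V.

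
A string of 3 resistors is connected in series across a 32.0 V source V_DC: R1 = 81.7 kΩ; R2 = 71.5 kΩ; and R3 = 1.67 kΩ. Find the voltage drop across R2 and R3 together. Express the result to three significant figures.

V ≈ 15.1 V

Total series resistance ΣR = 81.7 + 71.5 + 1.67 = 154.9 kΩ.
R_{R2..R3} = 71.5 + 1.67 = 73.17 kΩ.
Voltage divider: V = V_DC · (73.17 / 154.9) = 32.0 × 0.4725 = 15.12 V.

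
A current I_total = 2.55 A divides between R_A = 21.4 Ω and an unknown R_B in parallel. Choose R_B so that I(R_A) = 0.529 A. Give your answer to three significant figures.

The fraction through R_A equals R_B/(R_A+R_B).
0.529/2.55 = R_B/(R_A + R_B) → R_B = R_A · (0.2075)/(1 − 0.2075) = 21.4 × 0.2618 = 5.601 Ω.

R_B ≈ 5.60 Ω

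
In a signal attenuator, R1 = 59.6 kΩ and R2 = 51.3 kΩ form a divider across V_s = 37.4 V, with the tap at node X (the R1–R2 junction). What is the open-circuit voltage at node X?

With X open, the divider is unloaded: V_th = 37.4 × 51.3/110.9 = 17.30 V.

V_th ≈ 17.3 V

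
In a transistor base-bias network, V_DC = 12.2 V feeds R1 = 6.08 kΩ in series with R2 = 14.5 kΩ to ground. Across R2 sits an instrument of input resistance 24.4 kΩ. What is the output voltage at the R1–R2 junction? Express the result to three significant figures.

First combine the lower leg with the load: R2 ‖ R_L = 9.095 kΩ.
Voltage divider with the loaded lower leg: V_out = 12.2 × 9.095/(6.08 + 9.095) = 12.2 × 0.5993 = 7.312 V.

V_out ≈ 7.31 V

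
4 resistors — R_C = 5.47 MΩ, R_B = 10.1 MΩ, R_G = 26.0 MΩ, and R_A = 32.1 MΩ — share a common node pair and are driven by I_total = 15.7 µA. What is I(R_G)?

I ≈ 1.72 µA

ΣG = 1/5.47 + 1/10.1 + 1/26.0 + 1/32.1 = 0.3514.
By the current-divider rule, I = I_total · G_k/ΣG = 15.7 × 0.1094 = 1.718 µA.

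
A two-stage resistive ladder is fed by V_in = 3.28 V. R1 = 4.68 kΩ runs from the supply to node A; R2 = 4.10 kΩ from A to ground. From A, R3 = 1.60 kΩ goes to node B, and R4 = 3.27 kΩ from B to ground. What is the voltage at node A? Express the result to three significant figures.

V_A ≈ 1.06 V

The second stage (R3 + R4 = 4.870 kΩ) loads node A in parallel with R2.
R2 ‖ (R3+R4) = 2.226 kΩ.
So V_A = 3.28 × 0.3223 = 1.057 V.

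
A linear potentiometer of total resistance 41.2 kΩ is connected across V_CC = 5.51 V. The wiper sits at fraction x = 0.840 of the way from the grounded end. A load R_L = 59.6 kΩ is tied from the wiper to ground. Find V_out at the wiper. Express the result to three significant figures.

Lower segment x·R_p = 34.61 kΩ; upper segment (1−x)·R_p = 6.592 kΩ.
Lower segment in parallel with the load: 34.61 ‖ 59.6 = 21.89 kΩ.
Loaded-divider output: V_out = 5.51 × 0.7686 = 4.235 V.

V_out ≈ 4.23 V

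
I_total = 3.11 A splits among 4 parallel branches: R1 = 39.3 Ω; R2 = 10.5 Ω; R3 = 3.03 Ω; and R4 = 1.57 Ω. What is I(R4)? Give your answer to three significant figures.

I ≈ 1.82 A

Total conductance ΣG = 1/39.3 + 1/10.5 + 1/3.03 + 1/1.57 = 1.088 (units of 1/Ω).
Current divider: I(R4) = I_total · G_k/ΣG = 3.11 × (0.6369/1.088) = 3.11 × 0.5856 = 1.821 A.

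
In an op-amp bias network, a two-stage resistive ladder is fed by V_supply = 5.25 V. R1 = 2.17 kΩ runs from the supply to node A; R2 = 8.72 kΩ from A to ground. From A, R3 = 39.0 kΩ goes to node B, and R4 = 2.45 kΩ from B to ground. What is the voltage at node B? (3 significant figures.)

V_B ≈ 0.238 V

Looking into the second stage from A: R3 + R4 = 41.45 kΩ appears in parallel with R2.
Effective lower resistance at A: R2 ‖ 41.45 = 7.204 kΩ.
First divider: V_A = V_supply · 7.204/(2.17 + 7.204) = 4.035 V.
V_B = V_A × 0.05911 = 0.2385 V.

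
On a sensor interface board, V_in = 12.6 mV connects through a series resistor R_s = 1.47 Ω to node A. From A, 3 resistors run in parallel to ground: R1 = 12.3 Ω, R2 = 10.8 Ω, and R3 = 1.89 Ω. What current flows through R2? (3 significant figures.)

I ≈ 0.574 mA

Parallel bank: R_p = 1/(1/12.3 + 1/10.8 + 1/1.89) = 1.422 Ω.
V_A = 12.6 × 1.422/2.892 = 6.197 mV.
Branch current I = V_A/R2 = 6.197/10.8 = 0.5738 mA.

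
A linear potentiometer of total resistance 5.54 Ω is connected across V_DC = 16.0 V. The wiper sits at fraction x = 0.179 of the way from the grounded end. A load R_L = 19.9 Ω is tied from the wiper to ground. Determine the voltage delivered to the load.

The pot divides into 4.548 Ω above the wiper and 0.9917 Ω below.
R_L loads the lower segment: effective lower R = 0.9446 Ω.
Loaded-divider output: V_out = 16.0 × 0.1720 = 2.751 V.
(Unloaded: V_out = x·V_DC = 2.86 V.)

V_out ≈ 2.75 V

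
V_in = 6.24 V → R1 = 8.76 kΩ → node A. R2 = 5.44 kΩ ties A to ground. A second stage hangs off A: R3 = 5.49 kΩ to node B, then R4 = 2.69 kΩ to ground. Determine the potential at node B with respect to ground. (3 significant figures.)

V_B ≈ 0.557 V

The second stage (R3 + R4 = 8.180 kΩ) loads node A in parallel with R2.
R2 ‖ (R3+R4) = 3.267 kΩ.
V_A = 6.24 × 3.267/(8.76 + 3.267) = 1.695 V.
Stage 2 is unloaded, so V_B = V_A · R4/(R3+R4) = 1.695 × 2.69/8.180 = 0.5574 V.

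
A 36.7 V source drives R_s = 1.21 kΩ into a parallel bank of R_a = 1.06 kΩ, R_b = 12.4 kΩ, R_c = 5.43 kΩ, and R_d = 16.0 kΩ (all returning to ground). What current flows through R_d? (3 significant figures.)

I ≈ 0.904 mA

Equivalent of the parallel group: R_p = 0.7870 kΩ.
V_A by voltage divider: V_A = 36.7 × 0.7870/(1.21 + 0.7870) = 14.46 V.
I(R_d) = V_A / R_d = 14.46/16.0 = 0.9039 mA.
(Equivalently: I_total = 18.38 mA, then current-divider fraction G_k/ΣG = 0.04919.)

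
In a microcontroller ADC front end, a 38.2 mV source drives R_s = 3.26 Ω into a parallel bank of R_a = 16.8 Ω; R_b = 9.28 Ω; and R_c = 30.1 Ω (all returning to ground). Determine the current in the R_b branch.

Combine the parallel branches: R_p = (1/16.8 + 1/9.28 + 1/30.1)⁻¹ = 4.987 Ω.
V_A by voltage divider: V_A = 38.2 × 4.987/(3.26 + 4.987) = 23.10 mV.
I(R_b) = V_A / R_b = 23.10/9.28 = 2.489 mA.

I ≈ 2.49 mA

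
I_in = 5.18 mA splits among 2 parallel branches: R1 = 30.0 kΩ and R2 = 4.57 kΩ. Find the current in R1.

I ≈ 0.685 mA

For two parallel branches, I_k = I_in · (other R)/(sum of R).
So I = 5.18 × 4.57/34.57 = 0.6848 mA.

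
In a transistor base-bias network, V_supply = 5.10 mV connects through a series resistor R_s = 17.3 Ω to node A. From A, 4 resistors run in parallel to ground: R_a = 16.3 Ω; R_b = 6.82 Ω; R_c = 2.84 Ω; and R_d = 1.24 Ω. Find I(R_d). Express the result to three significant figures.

Combine the parallel branches: R_p = (1/16.3 + 1/6.82 + 1/2.84 + 1/1.24)⁻¹ = 0.7318 Ω.
V_A by voltage divider: V_A = 5.10 × 0.7318/(17.3 + 0.7318) = 0.2070 mV.
I(R_d) = V_A / R_d = 0.2070/1.24 = 0.1669 mA.

I ≈ 0.167 mA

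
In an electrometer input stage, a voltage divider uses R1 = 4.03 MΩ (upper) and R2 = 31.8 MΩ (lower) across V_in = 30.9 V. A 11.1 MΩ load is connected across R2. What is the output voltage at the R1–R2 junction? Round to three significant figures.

R2 ‖ R_L = (31.8 × 11.1)/(31.8 + 11.1) = 8.228 MΩ.
Voltage divider with the loaded lower leg: V_out = 30.9 × 8.228/(4.03 + 8.228) = 30.9 × 0.6712 = 20.74 V.

V_out ≈ 20.7 V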